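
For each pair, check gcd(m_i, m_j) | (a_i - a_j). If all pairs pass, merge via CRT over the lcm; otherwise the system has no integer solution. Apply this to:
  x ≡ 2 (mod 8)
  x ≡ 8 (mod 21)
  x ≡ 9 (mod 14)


Moduli 8, 21, 14 are not pairwise coprime, so CRT works modulo lcm(m_i) when all pairwise compatibility conditions hold.
Pairwise compatibility: gcd(m_i, m_j) must divide a_i - a_j for every pair.
Merge one congruence at a time:
  Start: x ≡ 2 (mod 8).
  Combine with x ≡ 8 (mod 21): gcd(8, 21) = 1; 8 - 2 = 6, which IS divisible by 1, so compatible.
    Write x = 2 + 8·t and substitute into x ≡ 8 (mod 21): 8·t ≡ 8 − 2 = 6 (mod 21).
    The inverse of 8 mod 21 is 8 (since 8·8 = 64 = 3·21 + 1), so t ≡ 8·6 = 48 ≡ 6 (mod 21).
    Then x = 2 + 8·6 = 50, valid modulo lcm(8, 21) = 168: x ≡ 50 (mod 168).
  Combine with x ≡ 9 (mod 14): gcd(168, 14) = 14, and 9 - 50 = -41 is NOT divisible by 14.
    ⇒ system is inconsistent (no integer solution).

No solution (the system is inconsistent).


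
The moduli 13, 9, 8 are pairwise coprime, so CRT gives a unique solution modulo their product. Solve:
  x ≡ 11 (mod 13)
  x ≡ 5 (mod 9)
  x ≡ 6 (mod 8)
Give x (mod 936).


Moduli 13, 9, 8 are pairwise coprime; by CRT there is a unique solution modulo M = 13 · 9 · 8 = 936.
Solve pairwise, accumulating the modulus:
  Start with x ≡ 11 (mod 13).
  Combine with x ≡ 5 (mod 9): since gcd(13, 9) = 1, we get a unique residue mod 117.
    Write x = 11 + 13·t and substitute into x ≡ 5 (mod 9): 13·t ≡ 5 − 11 = -6 (mod 9).
    Reduce coefficients mod 9: 4·t ≡ 3 (mod 9).
    The inverse of 4 mod 9 is 7 (since 4·7 = 28 = 3·9 + 1), so t ≡ 7·3 = 21 ≡ 3 (mod 9).
    Then x = 11 + 13·3 = 50, valid modulo lcm(13, 9) = 117: x ≡ 50 (mod 117).
  Combine with x ≡ 6 (mod 8): since gcd(117, 8) = 1, we get a unique residue mod 936.
    Write x = 50 + 117·t and substitute into x ≡ 6 (mod 8): 117·t ≡ 6 − 50 = -44 (mod 8).
    Reduce coefficients mod 8: 5·t ≡ 4 (mod 8).
    The inverse of 5 mod 8 is 5 (since 5·5 = 25 = 3·8 + 1), so t ≡ 5·4 = 20 ≡ 4 (mod 8).
    Then x = 50 + 117·4 = 518, valid modulo lcm(117, 8) = 936: x ≡ 518 (mod 936).
Verify: 518 mod 13 = 11 ✓, 518 mod 9 = 5 ✓, 518 mod 8 = 6 ✓.

x ≡ 518 (mod 936).


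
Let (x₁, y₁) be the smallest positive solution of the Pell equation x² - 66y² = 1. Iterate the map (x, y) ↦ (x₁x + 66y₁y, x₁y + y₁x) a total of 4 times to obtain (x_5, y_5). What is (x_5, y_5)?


Step 1: Find the fundamental solution (x₁, y₁) of x² - 66y² = 1.
  Expand √66 as a continued fraction. a₀ = ⌊√66⌋ = 8; iterate m_{k+1} = d_k·a_k − m_k, d_{k+1} = (66 − m_{k+1}²)/d_k, a_{k+1} = ⌊(a₀ + m_{k+1})/d_{k+1}⌋ (starting m₀ = 0, d₀ = 1), with convergents p_k = a_k·p_{k-1} + p_{k-2}, q_k = a_k·q_{k-1} + q_{k-2} (p₋₁ = 1, q₋₁ = 0):
  k = 0: a₀ = 8; p₀/q₀ = 8/1; p₀² − 66·q₀² = 64 − 66 = -2.
  k = 1: m = 8, d = 2, a = ⌊(8 + 8)/2⌋ = 8; p/q = (8·8 + 1)/(8·1 + 0) = 65/8; p² − 66·q² = 4225 − 4224 = 1.
  The first convergent with p² − 66·q² = 1 gives the fundamental solution (x₁, y₁) = (65, 8).
Step 2: Apply the recurrence (x_{n+1}, y_{n+1}) = (x₁x_n + 66y₁y_n, x₁y_n + y₁x_n) repeatedly.
  From (x_1, y_1) = (65, 8): x_2 = 65·65 + 66·8·8 = 8449; y_2 = 65·8 + 8·65 = 1040.
  From (x_2, y_2) = (8449, 1040): x_3 = 65·8449 + 66·8·1040 = 1098305; y_3 = 65·1040 + 8·8449 = 135192.
  From (x_3, y_3) = (1098305, 135192): x_4 = 65·1098305 + 66·8·135192 = 142771201; y_4 = 65·135192 + 8·1098305 = 17573920.
  From (x_4, y_4) = (142771201, 17573920): x_5 = 65·142771201 + 66·8·17573920 = 18559157825; y_5 = 65·17573920 + 8·142771201 = 2284474408.
Step 3: Verify x_5² - 66·y_5² = 344442339173258730625 - 344442339173258730624 = 1 (should be 1). ✓

(x_1, y_1) = (65, 8); (x_5, y_5) = (18559157825, 2284474408).


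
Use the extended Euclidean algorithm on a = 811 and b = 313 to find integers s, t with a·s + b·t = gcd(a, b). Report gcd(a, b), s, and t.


Euclidean algorithm on (811, 313) — divide until remainder is 0:
  811 = 2 · 313 + 185
  313 = 1 · 185 + 128
  185 = 1 · 128 + 57
  128 = 2 · 57 + 14
  57 = 4 · 14 + 1
  14 = 14 · 1 + 0
gcd(811, 313) = 1.
Track Bezout coefficients alongside the remainders: start with r₀ = 811 = a·1 + b·0 (s = 1, t = 0) and r₁ = 313 = a·0 + b·1 (s = 0, t = 1); each new remainder r_{k+1} = r_{k-1} − q_k·r_k inherits s_{k+1} = s_{k-1} − q_k·s_k, t_{k+1} = t_{k-1} − q_k·t_k, so r_k = a·s_k + b·t_k at every step:
  q = 2: r = 185, s = 1 − 2·0 = 1, t = 0 − 2·1 = -2  (check: 811·1 + 313·(-2) = 185)
  q = 1: r = 128, s = 0 − 1·1 = -1, t = 1 − 1·(-2) = 3  (check: 811·(-1) + 313·3 = 128)
  q = 1: r = 57, s = 1 − 1·(-1) = 2, t = -2 − 1·3 = -5  (check: 811·2 + 313·(-5) = 57)
  q = 2: r = 14, s = -1 − 2·2 = -5, t = 3 − 2·(-5) = 13  (check: 811·(-5) + 313·13 = 14)
  q = 4: r = 1, s = 2 − 4·(-5) = 22, t = -5 − 4·13 = -57  (check: 811·22 + 313·(-57) = 1)
The row with r = 1 (the gcd) gives the Bezout coefficients s = 22, t = -57.
Result: 811 · (22) + 313 · (-57) = 1.

gcd(811, 313) = 1; s = 22, t = -57 (check: 811·22 + 313·(-57) = 1).


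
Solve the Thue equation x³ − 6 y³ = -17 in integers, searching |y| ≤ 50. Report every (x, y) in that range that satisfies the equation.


The equation is x³ - 6y³ = -17. For fixed y, x³ = 6·y³ − 17, so a solution requires the RHS to be a perfect cube.
Strategy: iterate y from -50 to 50, compute RHS = 6·y³ − 17, and check whether it is a (positive or negative) perfect cube.
Check small values of y:
  y = 0: RHS = -17 is not a perfect cube.
  y = 1: RHS = -11 is not a perfect cube.
  y = -1: RHS = -23 is not a perfect cube.
  y = 2: RHS = 31 is not a perfect cube.
  y = -2: RHS = -65 is not a perfect cube.
  y = 3: RHS = 145 is not a perfect cube.
  y = -3: RHS = -179 is not a perfect cube.
Continuing the search up to |y| = 50 finds no solutions either.
No (x, y) in the scanned range satisfies the equation.

No integer solutions with |y| ≤ 50.


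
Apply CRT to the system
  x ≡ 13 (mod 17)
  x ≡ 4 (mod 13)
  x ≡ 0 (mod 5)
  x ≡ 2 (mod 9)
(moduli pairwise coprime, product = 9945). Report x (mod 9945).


Product of moduli M = 17 · 13 · 5 · 9 = 9945.
Merge one congruence at a time:
  Start: x ≡ 13 (mod 17).
  Combine with x ≡ 4 (mod 13); new modulus lcm = 221.
    Write x = 13 + 17·t and substitute into x ≡ 4 (mod 13): 17·t ≡ 4 − 13 = -9 (mod 13).
    Reduce coefficients mod 13: 4·t ≡ 4 (mod 13).
    The inverse of 4 mod 13 is 10 (since 4·10 = 40 = 3·13 + 1), so t ≡ 10·4 = 40 ≡ 1 (mod 13).
    Then x = 13 + 17·1 = 30, valid modulo lcm(17, 13) = 221: x ≡ 30 (mod 221).
  Combine with x ≡ 0 (mod 5); new modulus lcm = 1105.
    Write x = 30 + 221·t and substitute into x ≡ 0 (mod 5): 221·t ≡ 0 − 30 = -30 (mod 5).
    Reduce coefficients mod 5: 1·t ≡ 0 (mod 5).
    So t ≡ 0 (mod 5).
    Then x = 30 + 221·0 = 30, valid modulo lcm(221, 5) = 1105: x ≡ 30 (mod 1105).
  Combine with x ≡ 2 (mod 9); new modulus lcm = 9945.
    Write x = 30 + 1105·t and substitute into x ≡ 2 (mod 9): 1105·t ≡ 2 − 30 = -28 (mod 9).
    Reduce coefficients mod 9: 7·t ≡ 8 (mod 9).
    The inverse of 7 mod 9 is 4 (since 7·4 = 28 = 3·9 + 1), so t ≡ 4·8 = 32 ≡ 5 (mod 9).
    Then x = 30 + 1105·5 = 5555, valid modulo lcm(1105, 9) = 9945: x ≡ 5555 (mod 9945).
Verify against each original: 5555 mod 17 = 13, 5555 mod 13 = 4, 5555 mod 5 = 0, 5555 mod 9 = 2.

x ≡ 5555 (mod 9945).


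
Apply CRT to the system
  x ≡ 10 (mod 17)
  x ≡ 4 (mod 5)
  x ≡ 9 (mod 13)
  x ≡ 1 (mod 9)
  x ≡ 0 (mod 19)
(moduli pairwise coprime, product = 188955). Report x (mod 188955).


Product of moduli M = 17 · 5 · 13 · 9 · 19 = 188955.
Merge one congruence at a time:
  Start: x ≡ 10 (mod 17).
  Combine with x ≡ 4 (mod 5); new modulus lcm = 85.
    Write x = 10 + 17·t and substitute into x ≡ 4 (mod 5): 17·t ≡ 4 − 10 = -6 (mod 5).
    Reduce coefficients mod 5: 2·t ≡ 4 (mod 5).
    The inverse of 2 mod 5 is 3 (since 2·3 = 6 = 1·5 + 1), so t ≡ 3·4 = 12 ≡ 2 (mod 5).
    Then x = 10 + 17·2 = 44, valid modulo lcm(17, 5) = 85: x ≡ 44 (mod 85).
  Combine with x ≡ 9 (mod 13); new modulus lcm = 1105.
    Write x = 44 + 85·t and substitute into x ≡ 9 (mod 13): 85·t ≡ 9 − 44 = -35 (mod 13).
    Reduce coefficients mod 13: 7·t ≡ 4 (mod 13).
    The inverse of 7 mod 13 is 2 (since 7·2 = 14 = 1·13 + 1), so t ≡ 2·4 = 8 ≡ 8 (mod 13).
    Then x = 44 + 85·8 = 724, valid modulo lcm(85, 13) = 1105: x ≡ 724 (mod 1105).
  Combine with x ≡ 1 (mod 9); new modulus lcm = 9945.
    Write x = 724 + 1105·t and substitute into x ≡ 1 (mod 9): 1105·t ≡ 1 − 724 = -723 (mod 9).
    Reduce coefficients mod 9: 7·t ≡ 6 (mod 9).
    The inverse of 7 mod 9 is 4 (since 7·4 = 28 = 3·9 + 1), so t ≡ 4·6 = 24 ≡ 6 (mod 9).
    Then x = 724 + 1105·6 = 7354, valid modulo lcm(1105, 9) = 9945: x ≡ 7354 (mod 9945).
  Combine with x ≡ 0 (mod 19); new modulus lcm = 188955.
    Write x = 7354 + 9945·t and substitute into x ≡ 0 (mod 19): 9945·t ≡ 0 − 7354 = -7354 (mod 19).
    Reduce coefficients mod 19: 8·t ≡ 18 (mod 19).
    The inverse of 8 mod 19 is 12 (since 8·12 = 96 = 5·19 + 1), so t ≡ 12·18 = 216 ≡ 7 (mod 19).
    Then x = 7354 + 9945·7 = 76969, valid modulo lcm(9945, 19) = 188955: x ≡ 76969 (mod 188955).
Verify against each original: 76969 mod 17 = 10, 76969 mod 5 = 4, 76969 mod 13 = 9, 76969 mod 9 = 1, 76969 mod 19 = 0.

x ≡ 76969 (mod 188955).


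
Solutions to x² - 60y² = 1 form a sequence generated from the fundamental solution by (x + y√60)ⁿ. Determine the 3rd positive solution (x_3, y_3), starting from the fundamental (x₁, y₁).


Step 1: Find the fundamental solution (x₁, y₁) of x² - 60y² = 1.
  Expand √60 as a continued fraction. a₀ = ⌊√60⌋ = 7; iterate m_{k+1} = d_k·a_k − m_k, d_{k+1} = (60 − m_{k+1}²)/d_k, a_{k+1} = ⌊(a₀ + m_{k+1})/d_{k+1}⌋ (starting m₀ = 0, d₀ = 1), with convergents p_k = a_k·p_{k-1} + p_{k-2}, q_k = a_k·q_{k-1} + q_{k-2} (p₋₁ = 1, q₋₁ = 0):
  k = 0: a₀ = 7; p₀/q₀ = 7/1; p₀² − 60·q₀² = 49 − 60 = -11.
  k = 1: m = 7, d = 11, a = ⌊(7 + 7)/11⌋ = 1; p/q = (1·7 + 1)/(1·1 + 0) = 8/1; p² − 60·q² = 64 − 60 = 4.
  k = 2: m = 4, d = 4, a = ⌊(7 + 4)/4⌋ = 2; p/q = (2·8 + 7)/(2·1 + 1) = 23/3; p² − 60·q² = 529 − 540 = -11.
  k = 3: m = 4, d = 11, a = ⌊(7 + 4)/11⌋ = 1; p/q = (1·23 + 8)/(1·3 + 1) = 31/4; p² − 60·q² = 961 − 960 = 1.
  The first convergent with p² − 60·q² = 1 gives the fundamental solution (x₁, y₁) = (31, 4).
Step 2: Apply the recurrence (x_{n+1}, y_{n+1}) = (x₁x_n + 60y₁y_n, x₁y_n + y₁x_n) repeatedly.
  From (x_1, y_1) = (31, 4): x_2 = 31·31 + 60·4·4 = 1921; y_2 = 31·4 + 4·31 = 248.
  From (x_2, y_2) = (1921, 248): x_3 = 31·1921 + 60·4·248 = 119071; y_3 = 31·248 + 4·1921 = 15372.
Step 3: Verify x_3² - 60·y_3² = 14177903041 - 14177903040 = 1 (should be 1). ✓

(x_1, y_1) = (31, 4); (x_3, y_3) = (119071, 15372).


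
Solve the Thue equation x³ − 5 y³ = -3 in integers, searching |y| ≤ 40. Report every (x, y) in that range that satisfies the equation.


The equation is x³ - 5y³ = -3. For fixed y, x³ = 5·y³ − 3, so a solution requires the RHS to be a perfect cube.
Strategy: iterate y from -40 to 40, compute RHS = 5·y³ − 3, and check whether it is a (positive or negative) perfect cube.
Check small values of y:
  y = 0: RHS = -3 is not a perfect cube.
  y = 1: RHS = 2 is not a perfect cube.
  y = -1: RHS = -8 = (-2)³ ⇒ x = -2 works.
  y = 2: RHS = 37 is not a perfect cube.
  y = -2: RHS = -43 is not a perfect cube.
  y = 3: RHS = 132 is not a perfect cube.
  y = -3: RHS = -138 is not a perfect cube.
Continuing the search up to |y| = 40 finds no further solutions beyond those listed.
Collected solutions: (-2, -1).

Solutions (with |y| ≤ 40): (-2, -1).


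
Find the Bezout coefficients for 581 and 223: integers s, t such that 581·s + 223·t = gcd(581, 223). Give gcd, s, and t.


Euclidean algorithm on (581, 223) — divide until remainder is 0:
  581 = 2 · 223 + 135
  223 = 1 · 135 + 88
  135 = 1 · 88 + 47
  88 = 1 · 47 + 41
  47 = 1 · 41 + 6
  41 = 6 · 6 + 5
  6 = 1 · 5 + 1
  5 = 5 · 1 + 0
gcd(581, 223) = 1.
Track Bezout coefficients alongside the remainders: start with r₀ = 581 = a·1 + b·0 (s = 1, t = 0) and r₁ = 223 = a·0 + b·1 (s = 0, t = 1); each new remainder r_{k+1} = r_{k-1} − q_k·r_k inherits s_{k+1} = s_{k-1} − q_k·s_k, t_{k+1} = t_{k-1} − q_k·t_k, so r_k = a·s_k + b·t_k at every step:
  q = 2: r = 135, s = 1 − 2·0 = 1, t = 0 − 2·1 = -2  (check: 581·1 + 223·(-2) = 135)
  q = 1: r = 88, s = 0 − 1·1 = -1, t = 1 − 1·(-2) = 3  (check: 581·(-1) + 223·3 = 88)
  q = 1: r = 47, s = 1 − 1·(-1) = 2, t = -2 − 1·3 = -5  (check: 581·2 + 223·(-5) = 47)
  q = 1: r = 41, s = -1 − 1·2 = -3, t = 3 − 1·(-5) = 8  (check: 581·(-3) + 223·8 = 41)
  q = 1: r = 6, s = 2 − 1·(-3) = 5, t = -5 − 1·8 = -13  (check: 581·5 + 223·(-13) = 6)
  q = 6: r = 5, s = -3 − 6·5 = -33, t = 8 − 6·(-13) = 86  (check: 581·(-33) + 223·86 = 5)
  q = 1: r = 1, s = 5 − 1·(-33) = 38, t = -13 − 1·86 = -99  (check: 581·38 + 223·(-99) = 1)
The row with r = 1 (the gcd) gives the Bezout coefficients s = 38, t = -99.
Result: 581 · (38) + 223 · (-99) = 1.

gcd(581, 223) = 1; s = 38, t = -99 (check: 581·38 + 223·(-99) = 1).


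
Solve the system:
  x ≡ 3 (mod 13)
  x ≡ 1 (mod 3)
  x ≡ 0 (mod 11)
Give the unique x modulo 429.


Moduli 13, 3, 11 are pairwise coprime; by CRT there is a unique solution modulo M = 13 · 3 · 11 = 429.
Solve pairwise, accumulating the modulus:
  Start with x ≡ 3 (mod 13).
  Combine with x ≡ 1 (mod 3): since gcd(13, 3) = 1, we get a unique residue mod 39.
    Write x = 3 + 13·t and substitute into x ≡ 1 (mod 3): 13·t ≡ 1 − 3 = -2 (mod 3).
    Reduce coefficients mod 3: 1·t ≡ 1 (mod 3).
    So t ≡ 1 (mod 3).
    Then x = 3 + 13·1 = 16, valid modulo lcm(13, 3) = 39: x ≡ 16 (mod 39).
  Combine with x ≡ 0 (mod 11): since gcd(39, 11) = 1, we get a unique residue mod 429.
    Write x = 16 + 39·t and substitute into x ≡ 0 (mod 11): 39·t ≡ 0 − 16 = -16 (mod 11).
    Reduce coefficients mod 11: 6·t ≡ 6 (mod 11).
    The inverse of 6 mod 11 is 2 (since 6·2 = 12 = 1·11 + 1), so t ≡ 2·6 = 12 ≡ 1 (mod 11).
    Then x = 16 + 39·1 = 55, valid modulo lcm(39, 11) = 429: x ≡ 55 (mod 429).
Verify: 55 mod 13 = 3 ✓, 55 mod 3 = 1 ✓, 55 mod 11 = 0 ✓.

x ≡ 55 (mod 429).


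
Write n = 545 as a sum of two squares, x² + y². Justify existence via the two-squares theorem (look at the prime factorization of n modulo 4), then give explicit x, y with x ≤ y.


Step 1: Factor n = 545 = 5 · 109.
Step 2: Check the mod-4 condition on each prime factor: 5 ≡ 1 (mod 4), exponent 1; 109 ≡ 1 (mod 4), exponent 1.
All primes ≡ 3 (mod 4) appear to even exponent (or don't appear), so by the two-squares theorem n IS expressible as a sum of two squares.
Step 3: Build a representation. Here n = 5 · 109 is a product of primes ≡ 1 (mod 4). Each prime p ≡ 1 (mod 4) is itself a sum of two squares; find a² by testing p − a² for a perfect square:
  5: 5 − 1² = 4 = 2² ⇒ 5 = 1² + 2².
  109: 109 − 1² = 108, 109 − 2² = 105, 109 − 3² = 100 = 10² ⇒ 109 = 3² + 10².
  Combine using the Brahmagupta–Fibonacci identity (a² + b²)(c² + d²) = (ac − bd)² + (ad + bc)² = (ac + bd)² + (ad − bc)²:
  5 · 109 = 545: from (1² + 2²)(3² + 10²), take (1·3 − 2·10, 1·10 + 2·3) = (3 − 20, 10 + 6) = (-17, 16); dropping signs (only squares matter) gives (17, 16); check 17² + 16² = 289 + 256 = 545 ✓.
Step 4: Order so x ≤ y and verify: 16² + 17² = 256 + 289 = 545 = n. ✓

n = 545 = 16² + 17² (one valid representation with x ≤ y).


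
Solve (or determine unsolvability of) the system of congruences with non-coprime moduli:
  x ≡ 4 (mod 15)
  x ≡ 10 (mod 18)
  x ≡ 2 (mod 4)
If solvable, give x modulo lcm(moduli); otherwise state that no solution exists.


Moduli 15, 18, 4 are not pairwise coprime, so CRT works modulo lcm(m_i) when all pairwise compatibility conditions hold.
Pairwise compatibility: gcd(m_i, m_j) must divide a_i - a_j for every pair.
Merge one congruence at a time:
  Start: x ≡ 4 (mod 15).
  Combine with x ≡ 10 (mod 18): gcd(15, 18) = 3; 10 - 4 = 6, which IS divisible by 3, so compatible.
    Write x = 4 + 15·t and substitute into x ≡ 10 (mod 18): 15·t ≡ 10 − 4 = 6 (mod 18).
    Divide the congruence (and modulus) by g = 3: 5·t ≡ 2 (mod 6).
    The inverse of 5 mod 6 is 5 (since 5·5 = 25 = 4·6 + 1), so t ≡ 5·2 = 10 ≡ 4 (mod 6).
    Then x = 4 + 15·4 = 64, valid modulo lcm(15, 18) = 90: x ≡ 64 (mod 90).
  Combine with x ≡ 2 (mod 4): gcd(90, 4) = 2; 2 - 64 = -62, which IS divisible by 2, so compatible.
    Write x = 64 + 90·t and substitute into x ≡ 2 (mod 4): 90·t ≡ 2 − 64 = -62 (mod 4).
    Divide the congruence (and modulus) by g = 2: 45·t ≡ -31 (mod 2).
    Reduce coefficients mod 2: 1·t ≡ 1 (mod 2).
    So t ≡ 1 (mod 2).
    Then x = 64 + 90·1 = 154, valid modulo lcm(90, 4) = 180: x ≡ 154 (mod 180).
Verify: 154 mod 15 = 4, 154 mod 18 = 10, 154 mod 4 = 2.

x ≡ 154 (mod 180).


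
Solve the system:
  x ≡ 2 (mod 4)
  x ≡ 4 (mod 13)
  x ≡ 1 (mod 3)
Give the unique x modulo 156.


Moduli 4, 13, 3 are pairwise coprime; by CRT there is a unique solution modulo M = 4 · 13 · 3 = 156.
Solve pairwise, accumulating the modulus:
  Start with x ≡ 2 (mod 4).
  Combine with x ≡ 4 (mod 13): since gcd(4, 13) = 1, we get a unique residue mod 52.
    Write x = 2 + 4·t and substitute into x ≡ 4 (mod 13): 4·t ≡ 4 − 2 = 2 (mod 13).
    The inverse of 4 mod 13 is 10 (since 4·10 = 40 = 3·13 + 1), so t ≡ 10·2 = 20 ≡ 7 (mod 13).
    Then x = 2 + 4·7 = 30, valid modulo lcm(4, 13) = 52: x ≡ 30 (mod 52).
  Combine with x ≡ 1 (mod 3): since gcd(52, 3) = 1, we get a unique residue mod 156.
    Write x = 30 + 52·t and substitute into x ≡ 1 (mod 3): 52·t ≡ 1 − 30 = -29 (mod 3).
    Reduce coefficients mod 3: 1·t ≡ 1 (mod 3).
    So t ≡ 1 (mod 3).
    Then x = 30 + 52·1 = 82, valid modulo lcm(52, 3) = 156: x ≡ 82 (mod 156).
Verify: 82 mod 4 = 2 ✓, 82 mod 13 = 4 ✓, 82 mod 3 = 1 ✓.

x ≡ 82 (mod 156).


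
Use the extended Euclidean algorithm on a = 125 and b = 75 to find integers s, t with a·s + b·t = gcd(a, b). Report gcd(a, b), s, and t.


Euclidean algorithm on (125, 75) — divide until remainder is 0:
  125 = 1 · 75 + 50
  75 = 1 · 50 + 25
  50 = 2 · 25 + 0
gcd(125, 75) = 25.
Track Bezout coefficients alongside the remainders: start with r₀ = 125 = a·1 + b·0 (s = 1, t = 0) and r₁ = 75 = a·0 + b·1 (s = 0, t = 1); each new remainder r_{k+1} = r_{k-1} − q_k·r_k inherits s_{k+1} = s_{k-1} − q_k·s_k, t_{k+1} = t_{k-1} − q_k·t_k, so r_k = a·s_k + b·t_k at every step:
  q = 1: r = 50, s = 1 − 1·0 = 1, t = 0 − 1·1 = -1  (check: 125·1 + 75·(-1) = 50)
  q = 1: r = 25, s = 0 − 1·1 = -1, t = 1 − 1·(-1) = 2  (check: 125·(-1) + 75·2 = 25)
The row with r = 25 (the gcd) gives the Bezout coefficients s = -1, t = 2.
Result: 125 · (-1) + 75 · (2) = 25.

gcd(125, 75) = 25; s = -1, t = 2 (check: 125·(-1) + 75·2 = 25).


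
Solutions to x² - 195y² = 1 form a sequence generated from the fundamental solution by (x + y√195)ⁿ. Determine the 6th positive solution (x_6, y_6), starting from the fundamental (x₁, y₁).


Step 1: Find the fundamental solution (x₁, y₁) of x² - 195y² = 1.
  Expand √195 as a continued fraction. a₀ = ⌊√195⌋ = 13; iterate m_{k+1} = d_k·a_k − m_k, d_{k+1} = (195 − m_{k+1}²)/d_k, a_{k+1} = ⌊(a₀ + m_{k+1})/d_{k+1}⌋ (starting m₀ = 0, d₀ = 1), with convergents p_k = a_k·p_{k-1} + p_{k-2}, q_k = a_k·q_{k-1} + q_{k-2} (p₋₁ = 1, q₋₁ = 0):
  k = 0: a₀ = 13; p₀/q₀ = 13/1; p₀² − 195·q₀² = 169 − 195 = -26.
  k = 1: m = 13, d = 26, a = ⌊(13 + 13)/26⌋ = 1; p/q = (1·13 + 1)/(1·1 + 0) = 14/1; p² − 195·q² = 196 − 195 = 1.
  The first convergent with p² − 195·q² = 1 gives the fundamental solution (x₁, y₁) = (14, 1).
Step 2: Apply the recurrence (x_{n+1}, y_{n+1}) = (x₁x_n + 195y₁y_n, x₁y_n + y₁x_n) repeatedly.
  From (x_1, y_1) = (14, 1): x_2 = 14·14 + 195·1·1 = 391; y_2 = 14·1 + 1·14 = 28.
  From (x_2, y_2) = (391, 28): x_3 = 14·391 + 195·1·28 = 10934; y_3 = 14·28 + 1·391 = 783.
  From (x_3, y_3) = (10934, 783): x_4 = 14·10934 + 195·1·783 = 305761; y_4 = 14·783 + 1·10934 = 21896.
  From (x_4, y_4) = (305761, 21896): x_5 = 14·305761 + 195·1·21896 = 8550374; y_5 = 14·21896 + 1·305761 = 612305.
  From (x_5, y_5) = (8550374, 612305): x_6 = 14·8550374 + 195·1·612305 = 239104711; y_6 = 14·612305 + 1·8550374 = 17122644.
Step 3: Verify x_6² - 195·y_6² = 57171062822393521 - 57171062822393520 = 1 (should be 1). ✓

(x_1, y_1) = (14, 1); (x_6, y_6) = (239104711, 17122644).


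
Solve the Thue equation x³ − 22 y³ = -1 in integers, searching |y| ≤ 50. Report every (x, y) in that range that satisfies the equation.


The equation is x³ - 22y³ = -1. For fixed y, x³ = 22·y³ − 1, so a solution requires the RHS to be a perfect cube.
Strategy: iterate y from -50 to 50, compute RHS = 22·y³ − 1, and check whether it is a (positive or negative) perfect cube.
Check small values of y:
  y = 0: RHS = -1 = (-1)³ ⇒ x = -1 works.
  y = 1: RHS = 21 is not a perfect cube.
  y = -1: RHS = -23 is not a perfect cube.
  y = 2: RHS = 175 is not a perfect cube.
  y = -2: RHS = -177 is not a perfect cube.
  y = 3: RHS = 593 is not a perfect cube.
  y = -3: RHS = -595 is not a perfect cube.
Continuing the search up to |y| = 50 finds no further solutions beyond those listed.
Collected solutions: (-1, 0).

Solutions (with |y| ≤ 50): (-1, 0).


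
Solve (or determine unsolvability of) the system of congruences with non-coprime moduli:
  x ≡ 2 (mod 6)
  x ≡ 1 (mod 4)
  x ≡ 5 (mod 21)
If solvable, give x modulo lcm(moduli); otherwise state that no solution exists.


Moduli 6, 4, 21 are not pairwise coprime, so CRT works modulo lcm(m_i) when all pairwise compatibility conditions hold.
Pairwise compatibility: gcd(m_i, m_j) must divide a_i - a_j for every pair.
Merge one congruence at a time:
  Start: x ≡ 2 (mod 6).
  Combine with x ≡ 1 (mod 4): gcd(6, 4) = 2, and 1 - 2 = -1 is NOT divisible by 2.
    ⇒ system is inconsistent (no integer solution).

No solution (the system is inconsistent).


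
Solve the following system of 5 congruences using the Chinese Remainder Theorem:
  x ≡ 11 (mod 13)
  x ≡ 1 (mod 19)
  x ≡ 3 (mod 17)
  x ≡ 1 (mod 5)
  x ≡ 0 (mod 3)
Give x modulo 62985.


Product of moduli M = 13 · 19 · 17 · 5 · 3 = 62985.
Merge one congruence at a time:
  Start: x ≡ 11 (mod 13).
  Combine with x ≡ 1 (mod 19); new modulus lcm = 247.
    Write x = 11 + 13·t and substitute into x ≡ 1 (mod 19): 13·t ≡ 1 − 11 = -10 (mod 19).
    Reduce coefficients mod 19: 13·t ≡ 9 (mod 19).
    The inverse of 13 mod 19 is 3 (since 13·3 = 39 = 2·19 + 1), so t ≡ 3·9 = 27 ≡ 8 (mod 19).
    Then x = 11 + 13·8 = 115, valid modulo lcm(13, 19) = 247: x ≡ 115 (mod 247).
  Combine with x ≡ 3 (mod 17); new modulus lcm = 4199.
    Write x = 115 + 247·t and substitute into x ≡ 3 (mod 17): 247·t ≡ 3 − 115 = -112 (mod 17).
    Reduce coefficients mod 17: 9·t ≡ 7 (mod 17).
    The inverse of 9 mod 17 is 2 (since 9·2 = 18 = 1·17 + 1), so t ≡ 2·7 = 14 ≡ 14 (mod 17).
    Then x = 115 + 247·14 = 3573, valid modulo lcm(247, 17) = 4199: x ≡ 3573 (mod 4199).
  Combine with x ≡ 1 (mod 5); new modulus lcm = 20995.
    Write x = 3573 + 4199·t and substitute into x ≡ 1 (mod 5): 4199·t ≡ 1 − 3573 = -3572 (mod 5).
    Reduce coefficients mod 5: 4·t ≡ 3 (mod 5).
    The inverse of 4 mod 5 is 4 (since 4·4 = 16 = 3·5 + 1), so t ≡ 4·3 = 12 ≡ 2 (mod 5).
    Then x = 3573 + 4199·2 = 11971, valid modulo lcm(4199, 5) = 20995: x ≡ 11971 (mod 20995).
  Combine with x ≡ 0 (mod 3); new modulus lcm = 62985.
    Write x = 11971 + 20995·t and substitute into x ≡ 0 (mod 3): 20995·t ≡ 0 − 11971 = -11971 (mod 3).
    Reduce coefficients mod 3: 1·t ≡ 2 (mod 3).
    So t ≡ 2 (mod 3).
    Then x = 11971 + 20995·2 = 53961, valid modulo lcm(20995, 3) = 62985: x ≡ 53961 (mod 62985).
Verify against each original: 53961 mod 13 = 11, 53961 mod 19 = 1, 53961 mod 17 = 3, 53961 mod 5 = 1, 53961 mod 3 = 0.

x ≡ 53961 (mod 62985).


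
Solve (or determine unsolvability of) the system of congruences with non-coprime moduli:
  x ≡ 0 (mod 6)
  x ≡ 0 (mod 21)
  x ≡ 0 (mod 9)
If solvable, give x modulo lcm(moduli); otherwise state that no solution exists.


Moduli 6, 21, 9 are not pairwise coprime, so CRT works modulo lcm(m_i) when all pairwise compatibility conditions hold.
Pairwise compatibility: gcd(m_i, m_j) must divide a_i - a_j for every pair.
Merge one congruence at a time:
  Start: x ≡ 0 (mod 6).
  Combine with x ≡ 0 (mod 21): gcd(6, 21) = 3; 0 - 0 = 0, which IS divisible by 3, so compatible.
    Write x = 0 + 6·t and substitute into x ≡ 0 (mod 21): 6·t ≡ 0 − 0 = 0 (mod 21).
    Divide the congruence (and modulus) by g = 3: 2·t ≡ 0 (mod 7).
    The inverse of 2 mod 7 is 4 (since 2·4 = 8 = 1·7 + 1), so t ≡ 4·0 = 0 ≡ 0 (mod 7).
    Then x = 0 + 6·0 = 0, valid modulo lcm(6, 21) = 42: x ≡ 0 (mod 42).
  Combine with x ≡ 0 (mod 9): gcd(42, 9) = 3; 0 - 0 = 0, which IS divisible by 3, so compatible.
    Write x = 0 + 42·t and substitute into x ≡ 0 (mod 9): 42·t ≡ 0 − 0 = 0 (mod 9).
    Divide the congruence (and modulus) by g = 3: 14·t ≡ 0 (mod 3).
    Reduce coefficients mod 3: 2·t ≡ 0 (mod 3).
    The inverse of 2 mod 3 is 2 (since 2·2 = 4 = 1·3 + 1), so t ≡ 2·0 = 0 ≡ 0 (mod 3).
    Then x = 0 + 42·0 = 0, valid modulo lcm(42, 9) = 126: x ≡ 0 (mod 126).
Verify: 0 mod 6 = 0, 0 mod 21 = 0, 0 mod 9 = 0.

x ≡ 0 (mod 126).


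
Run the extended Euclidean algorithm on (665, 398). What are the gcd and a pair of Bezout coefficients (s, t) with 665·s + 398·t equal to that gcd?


Euclidean algorithm on (665, 398) — divide until remainder is 0:
  665 = 1 · 398 + 267
  398 = 1 · 267 + 131
  267 = 2 · 131 + 5
  131 = 26 · 5 + 1
  5 = 5 · 1 + 0
gcd(665, 398) = 1.
Track Bezout coefficients alongside the remainders: start with r₀ = 665 = a·1 + b·0 (s = 1, t = 0) and r₁ = 398 = a·0 + b·1 (s = 0, t = 1); each new remainder r_{k+1} = r_{k-1} − q_k·r_k inherits s_{k+1} = s_{k-1} − q_k·s_k, t_{k+1} = t_{k-1} − q_k·t_k, so r_k = a·s_k + b·t_k at every step:
  q = 1: r = 267, s = 1 − 1·0 = 1, t = 0 − 1·1 = -1  (check: 665·1 + 398·(-1) = 267)
  q = 1: r = 131, s = 0 − 1·1 = -1, t = 1 − 1·(-1) = 2  (check: 665·(-1) + 398·2 = 131)
  q = 2: r = 5, s = 1 − 2·(-1) = 3, t = -1 − 2·2 = -5  (check: 665·3 + 398·(-5) = 5)
  q = 26: r = 1, s = -1 − 26·3 = -79, t = 2 − 26·(-5) = 132  (check: 665·(-79) + 398·132 = 1)
The row with r = 1 (the gcd) gives the Bezout coefficients s = -79, t = 132.
Result: 665 · (-79) + 398 · (132) = 1.

gcd(665, 398) = 1; s = -79, t = 132 (check: 665·(-79) + 398·132 = 1).


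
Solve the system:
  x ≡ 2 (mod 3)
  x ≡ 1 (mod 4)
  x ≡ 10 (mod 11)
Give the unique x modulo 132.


Moduli 3, 4, 11 are pairwise coprime; by CRT there is a unique solution modulo M = 3 · 4 · 11 = 132.
Solve pairwise, accumulating the modulus:
  Start with x ≡ 2 (mod 3).
  Combine with x ≡ 1 (mod 4): since gcd(3, 4) = 1, we get a unique residue mod 12.
    Write x = 2 + 3·t and substitute into x ≡ 1 (mod 4): 3·t ≡ 1 − 2 = -1 (mod 4).
    Reduce coefficients mod 4: 3·t ≡ 3 (mod 4).
    The inverse of 3 mod 4 is 3 (since 3·3 = 9 = 2·4 + 1), so t ≡ 3·3 = 9 ≡ 1 (mod 4).
    Then x = 2 + 3·1 = 5, valid modulo lcm(3, 4) = 12: x ≡ 5 (mod 12).
  Combine with x ≡ 10 (mod 11): since gcd(12, 11) = 1, we get a unique residue mod 132.
    Write x = 5 + 12·t and substitute into x ≡ 10 (mod 11): 12·t ≡ 10 − 5 = 5 (mod 11).
    Reduce coefficients mod 11: 1·t ≡ 5 (mod 11).
    So t ≡ 5 (mod 11).
    Then x = 5 + 12·5 = 65, valid modulo lcm(12, 11) = 132: x ≡ 65 (mod 132).
Verify: 65 mod 3 = 2 ✓, 65 mod 4 = 1 ✓, 65 mod 11 = 10 ✓.

x ≡ 65 (mod 132).


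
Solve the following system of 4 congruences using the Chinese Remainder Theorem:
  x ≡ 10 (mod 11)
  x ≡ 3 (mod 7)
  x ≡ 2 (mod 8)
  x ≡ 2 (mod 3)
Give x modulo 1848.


Product of moduli M = 11 · 7 · 8 · 3 = 1848.
Merge one congruence at a time:
  Start: x ≡ 10 (mod 11).
  Combine with x ≡ 3 (mod 7); new modulus lcm = 77.
    Write x = 10 + 11·t and substitute into x ≡ 3 (mod 7): 11·t ≡ 3 − 10 = -7 (mod 7).
    Reduce coefficients mod 7: 4·t ≡ 0 (mod 7).
    The inverse of 4 mod 7 is 2 (since 4·2 = 8 = 1·7 + 1), so t ≡ 2·0 = 0 ≡ 0 (mod 7).
    Then x = 10 + 11·0 = 10, valid modulo lcm(11, 7) = 77: x ≡ 10 (mod 77).
  Combine with x ≡ 2 (mod 8); new modulus lcm = 616.
    Write x = 10 + 77·t and substitute into x ≡ 2 (mod 8): 77·t ≡ 2 − 10 = -8 (mod 8).
    Reduce coefficients mod 8: 5·t ≡ 0 (mod 8).
    The inverse of 5 mod 8 is 5 (since 5·5 = 25 = 3·8 + 1), so t ≡ 5·0 = 0 ≡ 0 (mod 8).
    Then x = 10 + 77·0 = 10, valid modulo lcm(77, 8) = 616: x ≡ 10 (mod 616).
  Combine with x ≡ 2 (mod 3); new modulus lcm = 1848.
    Write x = 10 + 616·t and substitute into x ≡ 2 (mod 3): 616·t ≡ 2 − 10 = -8 (mod 3).
    Reduce coefficients mod 3: 1·t ≡ 1 (mod 3).
    So t ≡ 1 (mod 3).
    Then x = 10 + 616·1 = 626, valid modulo lcm(616, 3) = 1848: x ≡ 626 (mod 1848).
Verify against each original: 626 mod 11 = 10, 626 mod 7 = 3, 626 mod 8 = 2, 626 mod 3 = 2.

x ≡ 626 (mod 1848).


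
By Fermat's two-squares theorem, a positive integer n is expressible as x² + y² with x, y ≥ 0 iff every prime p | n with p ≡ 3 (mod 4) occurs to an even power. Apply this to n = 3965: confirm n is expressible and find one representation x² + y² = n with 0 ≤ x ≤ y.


Step 1: Factor n = 3965 = 5 · 13 · 61.
Step 2: Check the mod-4 condition on each prime factor: 5 ≡ 1 (mod 4), exponent 1; 13 ≡ 1 (mod 4), exponent 1; 61 ≡ 1 (mod 4), exponent 1.
All primes ≡ 3 (mod 4) appear to even exponent (or don't appear), so by the two-squares theorem n IS expressible as a sum of two squares.
Step 3: Build a representation. Here n = 5 · 13 · 61 is a product of primes ≡ 1 (mod 4). Each prime p ≡ 1 (mod 4) is itself a sum of two squares; find a² by testing p − a² for a perfect square:
  5: 5 − 1² = 4 = 2² ⇒ 5 = 1² + 2².
  13: 13 − 1² = 12, 13 − 2² = 9 = 3² ⇒ 13 = 2² + 3².
  61: 61 − 1² = 60, 61 − 2² = 57, 61 − 3² = 52, 61 − 4² = 45, 61 − 5² = 36 = 6² ⇒ 61 = 5² + 6².
  Combine using the Brahmagupta–Fibonacci identity (a² + b²)(c² + d²) = (ac − bd)² + (ad + bc)² = (ac + bd)² + (ad − bc)²:
  5 · 13 = 65: from (1² + 2²)(2² + 3²), take (1·2 − 2·3, 1·3 + 2·2) = (2 − 6, 3 + 4) = (-4, 7); dropping signs (only squares matter) gives (4, 7); check 4² + 7² = 16 + 49 = 65 ✓.
  65 · 61 = 3965: from (4² + 7²)(5² + 6²), take (4·5 − 7·6, 4·6 + 7·5) = (20 − 42, 24 + 35) = (-22, 59); dropping signs (only squares matter) gives (22, 59); check 22² + 59² = 484 + 3481 = 3965 ✓.
Step 4: Order so x ≤ y and verify: 22² + 59² = 484 + 3481 = 3965 = n. ✓

n = 3965 = 22² + 59² (one valid representation with x ≤ y).


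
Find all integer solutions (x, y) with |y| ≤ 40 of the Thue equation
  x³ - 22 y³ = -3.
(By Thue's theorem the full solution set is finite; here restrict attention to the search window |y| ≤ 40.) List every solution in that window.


The equation is x³ - 22y³ = -3. For fixed y, x³ = 22·y³ − 3, so a solution requires the RHS to be a perfect cube.
Strategy: iterate y from -40 to 40, compute RHS = 22·y³ − 3, and check whether it is a (positive or negative) perfect cube.
Check small values of y:
  y = 0: RHS = -3 is not a perfect cube.
  y = 1: RHS = 19 is not a perfect cube.
  y = -1: RHS = -25 is not a perfect cube.
  y = 2: RHS = 173 is not a perfect cube.
  y = -2: RHS = -179 is not a perfect cube.
  y = 3: RHS = 591 is not a perfect cube.
  y = -3: RHS = -597 is not a perfect cube.
Continuing the search up to |y| = 40 finds no solutions either.
No (x, y) in the scanned range satisfies the equation.

No integer solutions with |y| ≤ 40.


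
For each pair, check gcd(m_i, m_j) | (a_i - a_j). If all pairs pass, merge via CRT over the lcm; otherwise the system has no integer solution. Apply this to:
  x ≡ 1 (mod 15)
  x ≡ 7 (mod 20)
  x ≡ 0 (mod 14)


Moduli 15, 20, 14 are not pairwise coprime, so CRT works modulo lcm(m_i) when all pairwise compatibility conditions hold.
Pairwise compatibility: gcd(m_i, m_j) must divide a_i - a_j for every pair.
Merge one congruence at a time:
  Start: x ≡ 1 (mod 15).
  Combine with x ≡ 7 (mod 20): gcd(15, 20) = 5, and 7 - 1 = 6 is NOT divisible by 5.
    ⇒ system is inconsistent (no integer solution).

No solution (the system is inconsistent).


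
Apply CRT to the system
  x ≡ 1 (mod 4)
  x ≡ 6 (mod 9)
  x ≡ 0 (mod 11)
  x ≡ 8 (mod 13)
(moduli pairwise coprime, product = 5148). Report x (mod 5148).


Product of moduli M = 4 · 9 · 11 · 13 = 5148.
Merge one congruence at a time:
  Start: x ≡ 1 (mod 4).
  Combine with x ≡ 6 (mod 9); new modulus lcm = 36.
    Write x = 1 + 4·t and substitute into x ≡ 6 (mod 9): 4·t ≡ 6 − 1 = 5 (mod 9).
    The inverse of 4 mod 9 is 7 (since 4·7 = 28 = 3·9 + 1), so t ≡ 7·5 = 35 ≡ 8 (mod 9).
    Then x = 1 + 4·8 = 33, valid modulo lcm(4, 9) = 36: x ≡ 33 (mod 36).
  Combine with x ≡ 0 (mod 11); new modulus lcm = 396.
    Write x = 33 + 36·t and substitute into x ≡ 0 (mod 11): 36·t ≡ 0 − 33 = -33 (mod 11).
    Reduce coefficients mod 11: 3·t ≡ 0 (mod 11).
    The inverse of 3 mod 11 is 4 (since 3·4 = 12 = 1·11 + 1), so t ≡ 4·0 = 0 ≡ 0 (mod 11).
    Then x = 33 + 36·0 = 33, valid modulo lcm(36, 11) = 396: x ≡ 33 (mod 396).
  Combine with x ≡ 8 (mod 13); new modulus lcm = 5148.
    Write x = 33 + 396·t and substitute into x ≡ 8 (mod 13): 396·t ≡ 8 − 33 = -25 (mod 13).
    Reduce coefficients mod 13: 6·t ≡ 1 (mod 13).
    The inverse of 6 mod 13 is 11 (since 6·11 = 66 = 5·13 + 1), so t ≡ 11·1 = 11 ≡ 11 (mod 13).
    Then x = 33 + 396·11 = 4389, valid modulo lcm(396, 13) = 5148: x ≡ 4389 (mod 5148).
Verify against each original: 4389 mod 4 = 1, 4389 mod 9 = 6, 4389 mod 11 = 0, 4389 mod 13 = 8.

x ≡ 4389 (mod 5148).


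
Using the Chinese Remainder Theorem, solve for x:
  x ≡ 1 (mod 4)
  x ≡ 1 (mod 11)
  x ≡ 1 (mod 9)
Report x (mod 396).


Moduli 4, 11, 9 are pairwise coprime; by CRT there is a unique solution modulo M = 4 · 11 · 9 = 396.
Solve pairwise, accumulating the modulus:
  Start with x ≡ 1 (mod 4).
  Combine with x ≡ 1 (mod 11): since gcd(4, 11) = 1, we get a unique residue mod 44.
    Write x = 1 + 4·t and substitute into x ≡ 1 (mod 11): 4·t ≡ 1 − 1 = 0 (mod 11).
    The inverse of 4 mod 11 is 3 (since 4·3 = 12 = 1·11 + 1), so t ≡ 3·0 = 0 ≡ 0 (mod 11).
    Then x = 1 + 4·0 = 1, valid modulo lcm(4, 11) = 44: x ≡ 1 (mod 44).
  Combine with x ≡ 1 (mod 9): since gcd(44, 9) = 1, we get a unique residue mod 396.
    Write x = 1 + 44·t and substitute into x ≡ 1 (mod 9): 44·t ≡ 1 − 1 = 0 (mod 9).
    Reduce coefficients mod 9: 8·t ≡ 0 (mod 9).
    The inverse of 8 mod 9 is 8 (since 8·8 = 64 = 7·9 + 1), so t ≡ 8·0 = 0 ≡ 0 (mod 9).
    Then x = 1 + 44·0 = 1, valid modulo lcm(44, 9) = 396: x ≡ 1 (mod 396).
Verify: 1 mod 4 = 1 ✓, 1 mod 11 = 1 ✓, 1 mod 9 = 1 ✓.

x ≡ 1 (mod 396).


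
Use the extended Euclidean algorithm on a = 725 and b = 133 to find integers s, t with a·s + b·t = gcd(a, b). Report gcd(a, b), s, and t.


Euclidean algorithm on (725, 133) — divide until remainder is 0:
  725 = 5 · 133 + 60
  133 = 2 · 60 + 13
  60 = 4 · 13 + 8
  13 = 1 · 8 + 5
  8 = 1 · 5 + 3
  5 = 1 · 3 + 2
  3 = 1 · 2 + 1
  2 = 2 · 1 + 0
gcd(725, 133) = 1.
Track Bezout coefficients alongside the remainders: start with r₀ = 725 = a·1 + b·0 (s = 1, t = 0) and r₁ = 133 = a·0 + b·1 (s = 0, t = 1); each new remainder r_{k+1} = r_{k-1} − q_k·r_k inherits s_{k+1} = s_{k-1} − q_k·s_k, t_{k+1} = t_{k-1} − q_k·t_k, so r_k = a·s_k + b·t_k at every step:
  q = 5: r = 60, s = 1 − 5·0 = 1, t = 0 − 5·1 = -5  (check: 725·1 + 133·(-5) = 60)
  q = 2: r = 13, s = 0 − 2·1 = -2, t = 1 − 2·(-5) = 11  (check: 725·(-2) + 133·11 = 13)
  q = 4: r = 8, s = 1 − 4·(-2) = 9, t = -5 − 4·11 = -49  (check: 725·9 + 133·(-49) = 8)
  q = 1: r = 5, s = -2 − 1·9 = -11, t = 11 − 1·(-49) = 60  (check: 725·(-11) + 133·60 = 5)
  q = 1: r = 3, s = 9 − 1·(-11) = 20, t = -49 − 1·60 = -109  (check: 725·20 + 133·(-109) = 3)
  q = 1: r = 2, s = -11 − 1·20 = -31, t = 60 − 1·(-109) = 169  (check: 725·(-31) + 133·169 = 2)
  q = 1: r = 1, s = 20 − 1·(-31) = 51, t = -109 − 1·169 = -278  (check: 725·51 + 133·(-278) = 1)
The row with r = 1 (the gcd) gives the Bezout coefficients s = 51, t = -278.
Result: 725 · (51) + 133 · (-278) = 1.

gcd(725, 133) = 1; s = 51, t = -278 (check: 725·51 + 133·(-278) = 1).


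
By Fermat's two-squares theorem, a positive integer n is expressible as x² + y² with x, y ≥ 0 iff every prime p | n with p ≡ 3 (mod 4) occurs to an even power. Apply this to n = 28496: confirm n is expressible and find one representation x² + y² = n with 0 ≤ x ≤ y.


Step 1: Factor n = 28496 = 2^4 · 13 · 137.
Step 2: Check the mod-4 condition on each prime factor: 2 = 2 (special); 13 ≡ 1 (mod 4), exponent 1; 137 ≡ 1 (mod 4), exponent 1.
All primes ≡ 3 (mod 4) appear to even exponent (or don't appear), so by the two-squares theorem n IS expressible as a sum of two squares.
Step 3: Build a representation. Group n = k² · m with k = 4 and m = 13 · 137 = 1781 (a product of primes ≡ 1 (mod 4)); a representation of m scales to one of n via (k·x)² + (k·y)² = k²(x² + y²). Each prime p ≡ 1 (mod 4) is itself a sum of two squares; find a² by testing p − a² for a perfect square:
  13: 13 − 1² = 12, 13 − 2² = 9 = 3² ⇒ 13 = 2² + 3².
  137: 137 − 1² = 136, 137 − 2² = 133, 137 − 3² = 128, 137 − 4² = 121 = 11² ⇒ 137 = 4² + 11².
  Combine using the Brahmagupta–Fibonacci identity (a² + b²)(c² + d²) = (ac − bd)² + (ad + bc)² = (ac + bd)² + (ad − bc)²:
  13 · 137 = 1781: from (2² + 3²)(4² + 11²), take (2·4 − 3·11, 2·11 + 3·4) = (8 − 33, 22 + 12) = (-25, 34); dropping signs (only squares matter) gives (25, 34); check 25² + 34² = 625 + 1156 = 1781 ✓.
  Scale by k = 4: (4·25, 4·34) = (100, 136).
Step 4: Order so x ≤ y and verify: 100² + 136² = 10000 + 18496 = 28496 = n. ✓

n = 28496 = 100² + 136² (one valid representation with x ≤ y).


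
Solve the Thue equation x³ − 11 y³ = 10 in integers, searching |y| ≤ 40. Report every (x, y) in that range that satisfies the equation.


The equation is x³ - 11y³ = 10. For fixed y, x³ = 11·y³ + 10, so a solution requires the RHS to be a perfect cube.
Strategy: iterate y from -40 to 40, compute RHS = 11·y³ + 10, and check whether it is a (positive or negative) perfect cube.
Check small values of y:
  y = 0: RHS = 10 is not a perfect cube.
  y = 1: RHS = 21 is not a perfect cube.
  y = -1: RHS = -1 = (-1)³ ⇒ x = -1 works.
  y = 2: RHS = 98 is not a perfect cube.
  y = -2: RHS = -78 is not a perfect cube.
  y = 3: RHS = 307 is not a perfect cube.
  y = -3: RHS = -287 is not a perfect cube.
Continuing the search up to |y| = 40 finds no further solutions beyond those listed.
Collected solutions: (-1, -1).

Solutions (with |y| ≤ 40): (-1, -1).


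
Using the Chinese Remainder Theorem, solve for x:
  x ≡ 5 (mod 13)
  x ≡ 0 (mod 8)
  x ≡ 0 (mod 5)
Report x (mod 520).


Moduli 13, 8, 5 are pairwise coprime; by CRT there is a unique solution modulo M = 13 · 8 · 5 = 520.
Solve pairwise, accumulating the modulus:
  Start with x ≡ 5 (mod 13).
  Combine with x ≡ 0 (mod 8): since gcd(13, 8) = 1, we get a unique residue mod 104.
    Write x = 5 + 13·t and substitute into x ≡ 0 (mod 8): 13·t ≡ 0 − 5 = -5 (mod 8).
    Reduce coefficients mod 8: 5·t ≡ 3 (mod 8).
    The inverse of 5 mod 8 is 5 (since 5·5 = 25 = 3·8 + 1), so t ≡ 5·3 = 15 ≡ 7 (mod 8).
    Then x = 5 + 13·7 = 96, valid modulo lcm(13, 8) = 104: x ≡ 96 (mod 104).
  Combine with x ≡ 0 (mod 5): since gcd(104, 5) = 1, we get a unique residue mod 520.
    Write x = 96 + 104·t and substitute into x ≡ 0 (mod 5): 104·t ≡ 0 − 96 = -96 (mod 5).
    Reduce coefficients mod 5: 4·t ≡ 4 (mod 5).
    The inverse of 4 mod 5 is 4 (since 4·4 = 16 = 3·5 + 1), so t ≡ 4·4 = 16 ≡ 1 (mod 5).
    Then x = 96 + 104·1 = 200, valid modulo lcm(104, 5) = 520: x ≡ 200 (mod 520).
Verify: 200 mod 13 = 5 ✓, 200 mod 8 = 0 ✓, 200 mod 5 = 0 ✓.

x ≡ 200 (mod 520).
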